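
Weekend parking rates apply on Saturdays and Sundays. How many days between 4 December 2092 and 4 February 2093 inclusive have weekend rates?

4 December 2092 is a Thursday.
That's 63 days from start to end, counting both.
63 = 7 × 9, so the span is exactly 9 full weeks.
Each full week contributes 2 weekend days (Sat, Sun): 9 × 2 = 18.
Total: 18.

18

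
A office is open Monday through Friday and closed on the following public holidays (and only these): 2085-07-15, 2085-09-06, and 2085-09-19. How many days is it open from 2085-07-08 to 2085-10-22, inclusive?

2085-07-08 is a Sunday.
The range spans 107 days (inclusive of both endpoints).
107 = 7 × 15 + 2, so there are 15 full weeks plus 2 extra days.
Each full week contributes 5 weekdays (Mon–Fri): 15 × 5 = 75.
The 2 extra days are Sun, Mon — 1 of them qualifies.
Total: 75 + 1 = 76.
Holidays: 2085-07-15 (Sun); 2085-09-06 (Thu); 2085-09-19 (Wed).
2 of the 3 holidays fall on weekdays; the rest are weekends and were already excluded.
Business days: 76 − 2 = 74.

74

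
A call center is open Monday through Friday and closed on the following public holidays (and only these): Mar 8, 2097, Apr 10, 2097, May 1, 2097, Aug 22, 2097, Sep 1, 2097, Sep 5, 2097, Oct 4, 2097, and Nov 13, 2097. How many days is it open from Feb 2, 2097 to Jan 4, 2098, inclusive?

233 working days

Feb 2, 2097 is a Saturday.
The range spans 337 days (inclusive of both endpoints).
337 = 7 × 48 + 1, so there are 48 full weeks plus 1 extra day.
Each full week contributes 5 weekdays (Mon–Fri): 48 × 5 = 240.
The 1 extra day is Saturday — none qualify.
Total: 240 + 0 = 240.
Holidays: Mar 8, 2097 (Fri); Apr 10, 2097 (Wed); May 1, 2097 (Wed); Aug 22, 2097 (Thu); Sep 1, 2097 (Sun); Sep 5, 2097 (Thu); Oct 4, 2097 (Fri); Nov 13, 2097 (Wed).
7 of the 8 holidays fall on weekdays; the rest are weekends and were already excluded.
Business days: 240 − 7 = 233.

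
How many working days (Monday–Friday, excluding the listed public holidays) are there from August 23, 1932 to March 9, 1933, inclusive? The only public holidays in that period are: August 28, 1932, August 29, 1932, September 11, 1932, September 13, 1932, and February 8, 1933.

August 23, 1932 is a Tuesday.
From August 23, 1932 to March 9, 1933 is 199 days inclusive.
199 = 7 × 28 + 3, so there are 28 full weeks plus 3 extra days.
Each full week contributes 5 weekdays (Mon–Fri): 28 × 5 = 140.
The 3 extra days are Tue, Wed, Thu — 3 of them qualify.
Total: 140 + 3 = 143.
Holidays: August 28, 1932 (Sun); August 29, 1932 (Mon); September 11, 1932 (Sun); September 13, 1932 (Tue); February 8, 1933 (Wed).
3 of the 5 holidays fall on weekdays; the rest are weekends and were already excluded.
Business days: 143 − 3 = 140.

140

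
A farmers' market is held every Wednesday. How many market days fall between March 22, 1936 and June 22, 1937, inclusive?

65

March 22, 1936 is a Sunday.
From March 22, 1936 to June 22, 1937 is 458 days inclusive.
458 = 7 × 65 + 3, so there are 65 full weeks plus 3 extra days.
Each full week contributes one Wednesday: 65 so far.
The 3 extra days are Sun, Mon, Tue — none qualify.
Total: 65 + 0 = 65.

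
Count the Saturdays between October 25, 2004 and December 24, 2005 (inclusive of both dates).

61

October 25, 2004 is a Monday.
From October 25, 2004 to December 24, 2005 is 426 days inclusive.
426 = 7 × 60 + 6, so there are 60 full weeks plus 6 extra days.
Each full week contributes one Saturday: 60 so far.
The 6 extra days are Monday, Tuesday, Wednesday, Thursday, Friday, Saturday — 1 of them qualifies.
Total: 60 + 1 = 61.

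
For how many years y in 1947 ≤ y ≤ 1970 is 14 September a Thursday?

3

Day of week of September 14 in each year:
1947: Sun, 1948: Tue, 1949: Wed, 1950: Thu ✓, 1951: Fri, 1952: Sun, 1953: Mon, 1954: Tue, 1955: Wed, 1956: Fri, 1957: Sat, 1958: Sun, 1959: Mon, 1960: Wed, 1961: Thu ✓, 1962: Fri, 1963: Sat, 1964: Mon, 1965: Tue, 1966: Wed, 1967: Thu ✓, 1968: Sat, 1969: Sun, 1970: Mon
Thursdays: 1950, 1961, 1967.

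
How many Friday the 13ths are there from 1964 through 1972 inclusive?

14

Friday-the-13ths by year:
1964: Mar, Nov
1965: Aug
1966: May
1967: Jan, Oct
1968: Sep, Dec
1969: Jun
1970: Feb, Mar, Nov
1971: Aug
1972: Oct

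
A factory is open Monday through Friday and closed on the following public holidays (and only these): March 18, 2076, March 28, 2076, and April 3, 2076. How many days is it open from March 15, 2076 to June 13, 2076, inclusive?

March 15, 2076 is a Sunday.
From March 15, 2076 to June 13, 2076 is 91 days inclusive.
91 = 7 × 13, so the span is exactly 13 full weeks.
Each full week contributes 5 weekdays (Mon–Fri): 13 × 5 = 65.
Total: 65.
Holidays: March 18, 2076 (Wed); March 28, 2076 (Sat); April 3, 2076 (Fri).
2 of the 3 holidays fall on weekdays; the rest are weekends and were already excluded.
Business days: 65 − 2 = 63.

63 business days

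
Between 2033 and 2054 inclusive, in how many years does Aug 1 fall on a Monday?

4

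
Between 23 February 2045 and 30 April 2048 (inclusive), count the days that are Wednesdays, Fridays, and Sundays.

498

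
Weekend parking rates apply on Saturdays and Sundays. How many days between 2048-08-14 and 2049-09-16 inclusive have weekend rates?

114

2048-08-14 is a Friday.
The range spans 399 days (inclusive of both endpoints).
399 = 7 × 57, so the span is exactly 57 full weeks.
Each full week contributes 2 weekend days (Sat, Sun): 57 × 2 = 114.
Total: 114.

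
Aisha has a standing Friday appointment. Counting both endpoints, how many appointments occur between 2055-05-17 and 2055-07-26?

10 Fridays

2055-05-17 is a Monday.
The range spans 71 days (inclusive of both endpoints).
71 = 7 × 10 + 1, so there are 10 full weeks plus 1 extra day.
Each full week contributes one Friday: 10 so far.
The 1 extra day is Monday — none qualify.
Total: 10 + 0 = 10.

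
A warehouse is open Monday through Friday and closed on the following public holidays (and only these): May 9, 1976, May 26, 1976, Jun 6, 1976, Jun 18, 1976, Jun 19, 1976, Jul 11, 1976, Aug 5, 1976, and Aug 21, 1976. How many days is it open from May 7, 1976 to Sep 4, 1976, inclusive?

83 working days

May 7, 1976 is a Friday.
From May 7, 1976 to Sep 4, 1976 is 121 days inclusive.
121 = 7 × 17 + 2, so there are 17 full weeks plus 2 extra days.
Each full week contributes 5 weekdays (Mon–Fri): 17 × 5 = 85.
The 2 extra days are Friday, Saturday — 1 of them qualifies.
Total: 85 + 1 = 86.
Holidays: May 9, 1976 (Sun); May 26, 1976 (Wed); Jun 6, 1976 (Sun); Jun 18, 1976 (Fri); Jun 19, 1976 (Sat); Jul 11, 1976 (Sun); Aug 5, 1976 (Thu); Aug 21, 1976 (Sat).
3 of the 8 holidays fall on weekdays; the rest are weekends and were already excluded.
Business days: 86 − 3 = 83.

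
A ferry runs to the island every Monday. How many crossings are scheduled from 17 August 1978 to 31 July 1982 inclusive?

206

17 August 1978 is a Thursday.
That's 1445 days from start to end, counting both.
1445 = 7 × 206 + 3, so there are 206 full weeks plus 3 extra days.
Each full week contributes one Monday: 206 so far.
The 3 extra days are Thu, Fri, Sat — none qualify.
Total: 206 + 0 = 206.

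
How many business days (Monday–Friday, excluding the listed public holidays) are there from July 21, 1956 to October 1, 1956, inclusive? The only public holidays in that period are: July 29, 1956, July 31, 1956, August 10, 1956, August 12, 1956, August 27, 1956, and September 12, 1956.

47 business days

July 21, 1956 is a Saturday.
That's 73 days from start to end, counting both.
73 = 7 × 10 + 3, so there are 10 full weeks plus 3 extra days.
Each full week contributes 5 weekdays (Mon–Fri): 10 × 5 = 50.
The 3 extra days are Sat, Sun, Mon — 1 of them qualifies.
Total: 50 + 1 = 51.
Holidays: July 29, 1956 (Sun); July 31, 1956 (Tue); August 10, 1956 (Fri); August 12, 1956 (Sun); August 27, 1956 (Mon); September 12, 1956 (Wed).
4 of the 6 holidays fall on weekdays; the rest are weekends and were already excluded.
Business days: 51 − 4 = 47.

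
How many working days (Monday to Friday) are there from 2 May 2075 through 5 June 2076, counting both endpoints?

2 May 2075 is a Thursday.
The range spans 401 days (inclusive of both endpoints).
401 = 7 × 57 + 2, so there are 57 full weeks plus 2 extra days.
Each full week contributes 5 weekdays (Mon–Fri): 57 × 5 = 285.
The 2 extra days are Thursday, Friday — 2 of them qualify.
Total: 285 + 2 = 287.

287 weekdays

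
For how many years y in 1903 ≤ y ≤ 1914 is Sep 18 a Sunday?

Day of week of September 18 in each year:
1903: Fri, 1904: Sun ✓, 1905: Mon, 1906: Tue, 1907: Wed, 1908: Fri, 1909: Sat, 1910: Sun ✓, 1911: Mon, 1912: Wed, 1913: Thu, 1914: Fri
Sundays: 1904, 1910.

2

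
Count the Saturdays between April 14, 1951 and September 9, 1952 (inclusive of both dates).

April 14, 1951 is a Saturday.
The range spans 515 days (inclusive of both endpoints).
515 = 7 × 73 + 4, so there are 73 full weeks plus 4 extra days.
Each full week contributes one Saturday: 73 so far.
The 4 extra days are Saturday, Sunday, Monday, Tuesday — 1 of them qualifies.
Total: 73 + 1 = 74.

74 Saturdays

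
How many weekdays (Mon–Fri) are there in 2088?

Jan 1, 2088 is a Thursday.
That's 366 days from start to end, counting both.
366 = 7 × 52 + 2, so there are 52 full weeks plus 2 extra days.
Each full week contributes 5 weekdays (Mon–Fri): 52 × 5 = 260.
The 2 extra days are Thursday, Friday — 2 of them qualify.
Total: 260 + 2 = 262.

262 weekdays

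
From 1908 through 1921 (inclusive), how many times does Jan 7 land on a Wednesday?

Day of week of January 7 in each year:
1908: Tue, 1909: Thu, 1910: Fri, 1911: Sat, 1912: Sun, 1913: Tue, 1914: Wed ✓, 1915: Thu, 1916: Fri, 1917: Sun, 1918: Mon, 1919: Tue, 1920: Wed ✓, 1921: Fri
Wednesdays: 1914, 1920.

2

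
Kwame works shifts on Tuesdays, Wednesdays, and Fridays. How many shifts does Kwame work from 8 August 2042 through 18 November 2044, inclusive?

358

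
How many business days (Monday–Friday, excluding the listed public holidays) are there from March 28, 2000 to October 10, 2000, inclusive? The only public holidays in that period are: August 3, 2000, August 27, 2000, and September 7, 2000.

139

March 28, 2000 is a Tuesday.
That's 197 days from start to end, counting both.
197 = 7 × 28 + 1, so there are 28 full weeks plus 1 extra day.
Each full week contributes 5 weekdays (Mon–Fri): 28 × 5 = 140.
The 1 extra day is Tuesday — 1 of them qualifies.
Total: 140 + 1 = 141.
Holidays: August 3, 2000 (Thu); August 27, 2000 (Sun); September 7, 2000 (Thu).
2 of the 3 holidays fall on weekdays; the rest are weekends and were already excluded.
Business days: 141 − 2 = 139.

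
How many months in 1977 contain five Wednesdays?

4

A month has five Wednesdays exactly when Wednesday falls within its first (length − 28) days.
Jan: 31 days, starts Sat → 5 of Sat, Sun, Mon
Feb: 28 days, starts Tue → 5 of (none)
Mar: 31 days, starts Tue → 5 of Tue, Wed, Thu ✓
Apr: 30 days, starts Fri → 5 of Fri, Sat
May: 31 days, starts Sun → 5 of Sun, Mon, Tue
Jun: 30 days, starts Wed → 5 of Wed, Thu ✓
Jul: 31 days, starts Fri → 5 of Fri, Sat, Sun
Aug: 31 days, starts Mon → 5 of Mon, Tue, Wed ✓
Sep: 30 days, starts Thu → 5 of Thu, Fri
Oct: 31 days, starts Sat → 5 of Sat, Sun, Mon
Nov: 30 days, starts Tue → 5 of Tue, Wed ✓
Dec: 31 days, starts Thu → 5 of Thu, Fri, Sat
Months with five Wednesdays: Mar, Jun, Aug, Nov.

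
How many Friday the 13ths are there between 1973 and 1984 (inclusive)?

21

Friday-the-13ths by year:
1973: Apr, Jul
1974: Sep, Dec
1975: Jun
1976: Feb, Aug
1977: May
1978: Jan, Oct
1979: Apr, Jul
1980: Jun
1981: Feb, Mar, Nov
1982: Aug
1983: May
1984: Jan, Apr, Jul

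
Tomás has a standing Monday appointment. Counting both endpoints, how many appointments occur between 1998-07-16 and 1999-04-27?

41 Mondays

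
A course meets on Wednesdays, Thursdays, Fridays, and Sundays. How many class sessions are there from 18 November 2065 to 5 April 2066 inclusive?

80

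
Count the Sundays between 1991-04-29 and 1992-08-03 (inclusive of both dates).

1991-04-29 is a Monday.
That's 463 days from start to end, counting both.
463 = 7 × 66 + 1, so there are 66 full weeks plus 1 extra day.
Each full week contributes one Sunday: 66 so far.
The 1 extra day is Monday — none qualify.
Total: 66 + 0 = 66.

66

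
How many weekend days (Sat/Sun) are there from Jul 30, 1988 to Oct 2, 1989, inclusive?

124

Jul 30, 1988 is a Saturday.
From Jul 30, 1988 to Oct 2, 1989 is 430 days inclusive.
430 = 7 × 61 + 3, so there are 61 full weeks plus 3 extra days.
Each full week contributes 2 weekend days (Sat, Sun): 61 × 2 = 122.
The 3 extra days are Saturday, Sunday, Monday — 2 of them qualify.
Total: 122 + 2 = 124.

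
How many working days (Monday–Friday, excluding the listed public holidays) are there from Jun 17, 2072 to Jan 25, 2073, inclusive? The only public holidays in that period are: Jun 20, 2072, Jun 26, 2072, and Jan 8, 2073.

158

Jun 17, 2072 is a Friday.
The range spans 223 days (inclusive of both endpoints).
223 = 7 × 31 + 6, so there are 31 full weeks plus 6 extra days.
Each full week contributes 5 weekdays (Mon–Fri): 31 × 5 = 155.
The 6 extra days are Friday, Saturday, Sunday, Monday, Tuesday, Wednesday — 4 of them qualify.
Total: 155 + 4 = 159.
Holidays: Jun 20, 2072 (Mon); Jun 26, 2072 (Sun); Jan 8, 2073 (Sun).
1 of the 3 holidays fall on weekdays; the rest are weekends and were already excluded.
Business days: 159 − 1 = 158.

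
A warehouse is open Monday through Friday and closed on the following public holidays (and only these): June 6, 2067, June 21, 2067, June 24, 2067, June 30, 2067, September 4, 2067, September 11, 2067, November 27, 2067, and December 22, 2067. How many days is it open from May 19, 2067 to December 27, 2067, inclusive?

154

May 19, 2067 is a Thursday.
That's 223 days from start to end, counting both.
223 = 7 × 31 + 6, so there are 31 full weeks plus 6 extra days.
Each full week contributes 5 weekdays (Mon–Fri): 31 × 5 = 155.
The 6 extra days are Thursday, Friday, Saturday, Sunday, Monday, Tuesday — 4 of them qualify.
Total: 155 + 4 = 159.
Holidays: June 6, 2067 (Mon); June 21, 2067 (Tue); June 24, 2067 (Fri); June 30, 2067 (Thu); September 4, 2067 (Sun); September 11, 2067 (Sun); November 27, 2067 (Sun); December 22, 2067 (Thu).
5 of the 8 holidays fall on weekdays; the rest are weekends and were already excluded.
Business days: 159 − 5 = 154.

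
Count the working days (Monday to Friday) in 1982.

January 1, 1982 is a Friday.
The range spans 365 days (inclusive of both endpoints).
365 = 7 × 52 + 1, so there are 52 full weeks plus 1 extra day.
Each full week contributes 5 weekdays (Mon–Fri): 52 × 5 = 260.
The 1 extra day is Friday — 1 of them qualifies.
Total: 260 + 1 = 261.

261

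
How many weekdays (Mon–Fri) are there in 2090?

1 January 2090 is a Sunday.
From 1 January 2090 to 31 December 2090 is 365 days inclusive.
365 = 7 × 52 + 1, so there are 52 full weeks plus 1 extra day.
Each full week contributes 5 weekdays (Mon–Fri): 52 × 5 = 260.
The 1 extra day is Sunday — none qualify.
Total: 260 + 0 = 260.

260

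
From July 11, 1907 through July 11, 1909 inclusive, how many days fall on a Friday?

July 11, 1907 is a Thursday.
The range spans 732 days (inclusive of both endpoints).
732 = 7 × 104 + 4, so there are 104 full weeks plus 4 extra days.
Each full week contributes one Friday: 104 so far.
The 4 extra days are Thu, Fri, Sat, Sun — 1 of them qualifies.
Total: 104 + 1 = 105.

105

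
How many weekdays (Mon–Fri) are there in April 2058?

22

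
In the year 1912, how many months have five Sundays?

A month has five Sundays exactly when Sunday falls within its first (length − 28) days.
Jan: 31 days, starts Mon → 5 of Mon, Tue, Wed
Feb: 29 days, starts Thu → 5 of Thu
Mar: 31 days, starts Fri → 5 of Fri, Sat, Sun ✓
Apr: 30 days, starts Mon → 5 of Mon, Tue
May: 31 days, starts Wed → 5 of Wed, Thu, Fri
Jun: 30 days, starts Sat → 5 of Sat, Sun ✓
Jul: 31 days, starts Mon → 5 of Mon, Tue, Wed
Aug: 31 days, starts Thu → 5 of Thu, Fri, Sat
Sep: 30 days, starts Sun → 5 of Sun, Mon ✓
Oct: 31 days, starts Tue → 5 of Tue, Wed, Thu
Nov: 30 days, starts Fri → 5 of Fri, Sat
Dec: 31 days, starts Sun → 5 of Sun, Mon, Tue ✓
Months with five Sundays: Mar, Jun, Sep, Dec.

4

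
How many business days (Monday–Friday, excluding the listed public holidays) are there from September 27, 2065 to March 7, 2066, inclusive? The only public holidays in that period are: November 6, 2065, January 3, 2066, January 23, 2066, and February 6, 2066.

September 27, 2065 is a Sunday.
From September 27, 2065 to March 7, 2066 is 162 days inclusive.
162 = 7 × 23 + 1, so there are 23 full weeks plus 1 extra day.
Each full week contributes 5 weekdays (Mon–Fri): 23 × 5 = 115.
The 1 extra day is Sunday — none qualify.
Total: 115 + 0 = 115.
Holidays: November 6, 2065 (Fri); January 3, 2066 (Sun); January 23, 2066 (Sat); February 6, 2066 (Sat).
1 of the 4 holidays fall on weekdays; the rest are weekends and were already excluded.
Business days: 115 − 1 = 114.

114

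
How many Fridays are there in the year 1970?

52

Jan 1, 1970 is a Thursday.
That's 365 days from start to end, counting both.
365 = 7 × 52 + 1, so there are 52 full weeks plus 1 extra day.
Each full week contributes one Friday: 52 so far.
The 1 extra day is Thu — none qualify.
Total: 52 + 0 = 52.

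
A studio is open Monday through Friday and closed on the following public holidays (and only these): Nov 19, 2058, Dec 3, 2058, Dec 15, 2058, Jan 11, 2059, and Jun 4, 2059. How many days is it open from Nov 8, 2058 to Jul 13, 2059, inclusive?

Nov 8, 2058 is a Friday.
The range spans 248 days (inclusive of both endpoints).
248 = 7 × 35 + 3, so there are 35 full weeks plus 3 extra days.
Each full week contributes 5 weekdays (Mon–Fri): 35 × 5 = 175.
The 3 extra days are Friday, Saturday, Sunday — 1 of them qualifies.
Total: 175 + 1 = 176.
Holidays: Nov 19, 2058 (Tue); Dec 3, 2058 (Tue); Dec 15, 2058 (Sun); Jan 11, 2059 (Sat); Jun 4, 2059 (Wed).
3 of the 5 holidays fall on weekdays; the rest are weekends and were already excluded.
Business days: 176 − 3 = 173.

173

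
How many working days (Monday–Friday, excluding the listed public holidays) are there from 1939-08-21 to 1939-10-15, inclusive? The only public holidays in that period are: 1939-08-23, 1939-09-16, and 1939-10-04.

38 working days

1939-08-21 is a Monday.
From 1939-08-21 to 1939-10-15 is 56 days inclusive.
56 = 7 × 8, so the span is exactly 8 full weeks.
Each full week contributes 5 weekdays (Mon–Fri): 8 × 5 = 40.
Holidays: 1939-08-23 (Wed); 1939-09-16 (Sat); 1939-10-04 (Wed).
2 of the 3 holidays fall on weekdays; the rest are weekends and were already excluded.
Business days: 40 − 2 = 38.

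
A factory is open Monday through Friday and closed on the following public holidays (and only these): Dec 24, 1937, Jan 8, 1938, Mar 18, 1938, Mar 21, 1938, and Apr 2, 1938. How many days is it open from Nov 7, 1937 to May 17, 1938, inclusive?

134 working days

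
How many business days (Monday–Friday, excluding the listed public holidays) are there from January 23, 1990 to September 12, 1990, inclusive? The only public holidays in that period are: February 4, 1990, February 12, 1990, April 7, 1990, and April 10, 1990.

165

January 23, 1990 is a Tuesday.
From January 23, 1990 to September 12, 1990 is 233 days inclusive.
233 = 7 × 33 + 2, so there are 33 full weeks plus 2 extra days.
Each full week contributes 5 weekdays (Mon–Fri): 33 × 5 = 165.
The 2 extra days are Tue, Wed — 2 of them qualify.
Total: 165 + 2 = 167.
Holidays: February 4, 1990 (Sun); February 12, 1990 (Mon); April 7, 1990 (Sat); April 10, 1990 (Tue).
2 of the 4 holidays fall on weekdays; the rest are weekends and were already excluded.
Business days: 167 − 2 = 165.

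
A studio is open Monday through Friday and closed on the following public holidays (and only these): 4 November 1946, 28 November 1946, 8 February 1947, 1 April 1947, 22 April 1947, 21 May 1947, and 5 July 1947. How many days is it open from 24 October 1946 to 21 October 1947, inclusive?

254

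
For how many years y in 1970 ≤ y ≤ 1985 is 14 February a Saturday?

3

Day of week of February 14 in each year:
1970: Sat ✓, 1971: Sun, 1972: Mon, 1973: Wed, 1974: Thu, 1975: Fri, 1976: Sat ✓, 1977: Mon, 1978: Tue, 1979: Wed, 1980: Thu, 1981: Sat ✓, 1982: Sun, 1983: Mon, 1984: Tue, 1985: Thu
Saturdays: 1970, 1976, 1981.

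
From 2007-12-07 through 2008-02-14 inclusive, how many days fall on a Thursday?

2007-12-07 is a Friday.
From 2007-12-07 to 2008-02-14 is 70 days inclusive.
70 = 7 × 10, so the span is exactly 10 full weeks.
Each full week contributes one Thursday: 10 so far.
Total: 10.

10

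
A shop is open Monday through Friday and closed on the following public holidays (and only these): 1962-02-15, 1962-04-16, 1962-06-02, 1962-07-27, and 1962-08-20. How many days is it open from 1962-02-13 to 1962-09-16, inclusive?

1962-02-13 is a Tuesday.
The range spans 216 days (inclusive of both endpoints).
216 = 7 × 30 + 6, so there are 30 full weeks plus 6 extra days.
Each full week contributes 5 weekdays (Mon–Fri): 30 × 5 = 150.
The 6 extra days are Tuesday, Wednesday, Thursday, Friday, Saturday, Sunday — 4 of them qualify.
Total: 150 + 4 = 154.
Holidays: 1962-02-15 (Thu); 1962-04-16 (Mon); 1962-06-02 (Sat); 1962-07-27 (Fri); 1962-08-20 (Mon).
4 of the 5 holidays fall on weekdays; the rest are weekends and were already excluded.
Business days: 154 − 4 = 150.

150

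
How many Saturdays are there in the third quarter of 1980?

13

July 1, 1980 is a Tuesday.
The range spans 92 days (inclusive of both endpoints).
92 = 7 × 13 + 1, so there are 13 full weeks plus 1 extra day.
Each full week contributes one Saturday: 13 so far.
The 1 extra day is Tue — none qualify.
Total: 13 + 0 = 13.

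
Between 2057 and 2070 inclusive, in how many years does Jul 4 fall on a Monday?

Day of week of July 4 in each year:
2057: Wed, 2058: Thu, 2059: Fri, 2060: Sun, 2061: Mon ✓, 2062: Tue, 2063: Wed, 2064: Fri, 2065: Sat, 2066: Sun, 2067: Mon ✓, 2068: Wed, 2069: Thu, 2070: Fri
Mondays: 2061, 2067.

2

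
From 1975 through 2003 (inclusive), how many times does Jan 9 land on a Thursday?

Day of week of January 9 in each year:
1975: Thu ✓, 1976: Fri, 1977: Sun, 1978: Mon, 1979: Tue, 1980: Wed, 1981: Fri, 1982: Sat, 1983: Sun, 1984: Mon, 1985: Wed, 1986: Thu ✓, 1987: Fri, 1988: Sat, 1989: Mon, 1990: Tue, 1991: Wed, 1992: Thu ✓, 1993: Sat, 1994: Sun, 1995: Mon, 1996: Tue, 1997: Thu ✓, 1998: Fri, 1999: Sat, 2000: Sun, 2001: Tue, 2002: Wed, 2003: Thu ✓
Thursdays: 1975, 1986, 1992, 1997, 2003.

5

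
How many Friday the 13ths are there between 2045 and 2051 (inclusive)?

Friday-the-13ths by year:
2045: Jan, Oct
2046: Apr, Jul
2047: Sep, Dec
2048: Mar, Nov
2049: Aug
2050: May
2051: Jan, Oct

12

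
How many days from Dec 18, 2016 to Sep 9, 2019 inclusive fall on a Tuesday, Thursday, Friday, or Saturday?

Dec 18, 2016 is a Sunday.
That's 996 days from start to end, counting both.
996 = 7 × 142 + 2, so there are 142 full weeks plus 2 extra days.
Each full week contributes 4 days from the set (Tue, Thu, Fri, Sat): 142 × 4 = 568.
The 2 extra days are Sunday, Monday — none qualify.
Total: 568 + 0 = 568.

568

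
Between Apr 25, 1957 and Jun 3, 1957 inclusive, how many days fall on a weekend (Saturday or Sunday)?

12

Apr 25, 1957 is a Thursday.
The range spans 40 days (inclusive of both endpoints).
40 = 7 × 5 + 5, so there are 5 full weeks plus 5 extra days.
Each full week contributes 2 weekend days (Sat, Sun): 5 × 2 = 10.
The 5 extra days are Thu, Fri, Sat, Sun, Mon — 2 of them qualify.
Total: 10 + 2 = 12.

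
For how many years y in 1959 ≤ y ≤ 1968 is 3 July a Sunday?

2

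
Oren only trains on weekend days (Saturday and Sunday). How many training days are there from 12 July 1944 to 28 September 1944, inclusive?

22

12 July 1944 is a Wednesday.
The range spans 79 days (inclusive of both endpoints).
79 = 7 × 11 + 2, so there are 11 full weeks plus 2 extra days.
Each full week contributes 2 weekend days (Sat, Sun): 11 × 2 = 22.
The 2 extra days are Wed, Thu — none qualify.
Total: 22 + 0 = 22.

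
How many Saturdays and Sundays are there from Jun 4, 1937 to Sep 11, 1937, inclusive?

29

Jun 4, 1937 is a Friday.
That's 100 days from start to end, counting both.
100 = 7 × 14 + 2, so there are 14 full weeks plus 2 extra days.
Each full week contributes 2 weekend days (Sat, Sun): 14 × 2 = 28.
The 2 extra days are Fri, Sat — 1 of them qualifies.
Total: 28 + 1 = 29.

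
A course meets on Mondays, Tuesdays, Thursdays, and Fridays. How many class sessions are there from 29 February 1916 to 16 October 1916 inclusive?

132

29 February 1916 is a Tuesday.
The range spans 231 days (inclusive of both endpoints).
231 = 7 × 33, so the span is exactly 33 full weeks.
Each full week contributes 4 days from the set (Mon, Tue, Thu, Fri): 33 × 4 = 132.
Total: 132.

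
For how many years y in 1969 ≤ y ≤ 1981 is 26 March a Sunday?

Day of week of March 26 in each year:
1969: Wed, 1970: Thu, 1971: Fri, 1972: Sun ✓, 1973: Mon, 1974: Tue, 1975: Wed, 1976: Fri, 1977: Sat, 1978: Sun ✓, 1979: Mon, 1980: Wed, 1981: Thu
Sundays: 1972, 1978.

2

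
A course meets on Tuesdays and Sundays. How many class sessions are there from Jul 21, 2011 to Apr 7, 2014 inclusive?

283

Jul 21, 2011 is a Thursday.
From Jul 21, 2011 to Apr 7, 2014 is 992 days inclusive.
992 = 7 × 141 + 5, so there are 141 full weeks plus 5 extra days.
Each full week contributes 2 days from the set (Tue, Sun): 141 × 2 = 282.
The 5 extra days are Thu, Fri, Sat, Sun, Mon — 1 of them qualifies.
Total: 282 + 1 = 283.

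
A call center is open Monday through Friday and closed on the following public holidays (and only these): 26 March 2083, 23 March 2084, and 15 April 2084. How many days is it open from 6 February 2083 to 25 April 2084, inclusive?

6 February 2083 is a Saturday.
That's 445 days from start to end, counting both.
445 = 7 × 63 + 4, so there are 63 full weeks plus 4 extra days.
Each full week contributes 5 weekdays (Mon–Fri): 63 × 5 = 315.
The 4 extra days are Sat, Sun, Mon, Tue — 2 of them qualify.
Total: 315 + 2 = 317.
Holidays: 26 March 2083 (Fri); 23 March 2084 (Thu); 15 April 2084 (Sat).
2 of the 3 holidays fall on weekdays; the rest are weekends and were already excluded.
Business days: 317 − 2 = 315.

315 business days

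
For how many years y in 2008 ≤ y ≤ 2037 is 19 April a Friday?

Day of week of April 19 in each year:
2008: Sat, 2009: Sun, 2010: Mon, 2011: Tue, 2012: Thu, 2013: Fri ✓, 2014: Sat, 2015: Sun, 2016: Tue, 2017: Wed, 2018: Thu, 2019: Fri ✓, 2020: Sun, 2021: Mon, 2022: Tue, 2023: Wed, 2024: Fri ✓, 2025: Sat, 2026: Sun, 2027: Mon, 2028: Wed, 2029: Thu, 2030: Fri ✓, 2031: Sat, 2032: Mon, 2033: Tue, 2034: Wed, 2035: Thu, 2036: Sat, 2037: Sun
Fridays: 2013, 2019, 2024, 2030.

4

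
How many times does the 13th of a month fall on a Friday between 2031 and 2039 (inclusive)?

14

Friday-the-13ths by year:
2031: Jun
2032: Feb, Aug
2033: May
2034: Jan, Oct
2035: Apr, Jul
2036: Jun
2037: Feb, Mar, Nov
2038: Aug
2039: May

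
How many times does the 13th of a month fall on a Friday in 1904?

1

The 13th falls on a Friday when the month's 13th has weekday Fri.
Jan 13 is Wed; Feb 13 is Sat; Mar 13 is Sun; Apr 13 is Wed; May 13 is Fri ✓; Jun 13 is Mon; Jul 13 is Wed; Aug 13 is Sat; Sep 13 is Tue; Oct 13 is Thu; Nov 13 is Sun; Dec 13 is Tue.
Friday the 13ths: May.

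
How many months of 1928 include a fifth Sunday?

A month has five Sundays exactly when Sunday falls within its first (length − 28) days.
Jan: 31 days, starts Sun → 5 of Sun, Mon, Tue ✓
Feb: 29 days, starts Wed → 5 of Wed
Mar: 31 days, starts Thu → 5 of Thu, Fri, Sat
Apr: 30 days, starts Sun → 5 of Sun, Mon ✓
May: 31 days, starts Tue → 5 of Tue, Wed, Thu
Jun: 30 days, starts Fri → 5 of Fri, Sat
Jul: 31 days, starts Sun → 5 of Sun, Mon, Tue ✓
Aug: 31 days, starts Wed → 5 of Wed, Thu, Fri
Sep: 30 days, starts Sat → 5 of Sat, Sun ✓
Oct: 31 days, starts Mon → 5 of Mon, Tue, Wed
Nov: 30 days, starts Thu → 5 of Thu, Fri
Dec: 31 days, starts Sat → 5 of Sat, Sun, Mon ✓
Months with five Sundays: Jan, Apr, Jul, Sep, Dec.

5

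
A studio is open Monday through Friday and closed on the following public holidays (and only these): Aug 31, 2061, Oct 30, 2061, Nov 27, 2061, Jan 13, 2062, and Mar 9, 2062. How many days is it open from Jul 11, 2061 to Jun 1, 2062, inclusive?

Jul 11, 2061 is a Monday.
That's 326 days from start to end, counting both.
326 = 7 × 46 + 4, so there are 46 full weeks plus 4 extra days.
Each full week contributes 5 weekdays (Mon–Fri): 46 × 5 = 230.
The 4 extra days are Mon, Tue, Wed, Thu — 4 of them qualify.
Total: 230 + 4 = 234.
Holidays: Aug 31, 2061 (Wed); Oct 30, 2061 (Sun); Nov 27, 2061 (Sun); Jan 13, 2062 (Fri); Mar 9, 2062 (Thu).
3 of the 5 holidays fall on weekdays; the rest are weekends and were already excluded.
Business days: 234 − 3 = 231.

231 business days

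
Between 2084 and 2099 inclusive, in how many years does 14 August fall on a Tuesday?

Day of week of August 14 in each year:
2084: Mon, 2085: Tue ✓, 2086: Wed, 2087: Thu, 2088: Sat, 2089: Sun, 2090: Mon, 2091: Tue ✓, 2092: Thu, 2093: Fri, 2094: Sat, 2095: Sun, 2096: Tue ✓, 2097: Wed, 2098: Thu, 2099: Fri
Tuesdays: 2085, 2091, 2096.

3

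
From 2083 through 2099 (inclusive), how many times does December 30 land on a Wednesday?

2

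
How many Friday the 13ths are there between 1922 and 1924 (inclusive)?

Friday-the-13ths by year:
1922: Jan, Oct
1923: Apr, Jul
1924: Jun

5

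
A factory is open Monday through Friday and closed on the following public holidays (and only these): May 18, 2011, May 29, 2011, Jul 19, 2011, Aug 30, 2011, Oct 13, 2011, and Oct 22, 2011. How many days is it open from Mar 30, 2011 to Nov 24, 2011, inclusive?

Mar 30, 2011 is a Wednesday.
That's 240 days from start to end, counting both.
240 = 7 × 34 + 2, so there are 34 full weeks plus 2 extra days.
Each full week contributes 5 weekdays (Mon–Fri): 34 × 5 = 170.
The 2 extra days are Wed, Thu — 2 of them qualify.
Total: 170 + 2 = 172.
Holidays: May 18, 2011 (Wed); May 29, 2011 (Sun); Jul 19, 2011 (Tue); Aug 30, 2011 (Tue); Oct 13, 2011 (Thu); Oct 22, 2011 (Sat).
4 of the 6 holidays fall on weekdays; the rest are weekends and were already excluded.
Business days: 172 − 4 = 168.

168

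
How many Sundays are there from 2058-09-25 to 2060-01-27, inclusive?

70 Sundays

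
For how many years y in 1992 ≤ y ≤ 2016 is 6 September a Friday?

3

Day of week of September 6 in each year:
1992: Sun, 1993: Mon, 1994: Tue, 1995: Wed, 1996: Fri ✓, 1997: Sat, 1998: Sun, 1999: Mon, 2000: Wed, 2001: Thu, 2002: Fri ✓, 2003: Sat, 2004: Mon, 2005: Tue, 2006: Wed, 2007: Thu, 2008: Sat, 2009: Sun, 2010: Mon, 2011: Tue, 2012: Thu, 2013: Fri ✓, 2014: Sat, 2015: Sun, 2016: Tue
Fridays: 1996, 2002, 2013.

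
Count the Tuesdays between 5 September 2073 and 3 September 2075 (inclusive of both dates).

105

5 September 2073 is a Tuesday.
The range spans 729 days (inclusive of both endpoints).
729 = 7 × 104 + 1, so there are 104 full weeks plus 1 extra day.
Each full week contributes one Tuesday: 104 so far.
The 1 extra day is Tuesday — 1 of them qualifies.
Total: 104 + 1 = 105.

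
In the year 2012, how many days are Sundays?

53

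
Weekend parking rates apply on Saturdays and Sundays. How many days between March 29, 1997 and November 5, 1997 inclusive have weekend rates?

March 29, 1997 is a Saturday.
That's 222 days from start to end, counting both.
222 = 7 × 31 + 5, so there are 31 full weeks plus 5 extra days.
Each full week contributes 2 weekend days (Sat, Sun): 31 × 2 = 62.
The 5 extra days are Saturday, Sunday, Monday, Tuesday, Wednesday — 2 of them qualify.
Total: 62 + 2 = 64.

64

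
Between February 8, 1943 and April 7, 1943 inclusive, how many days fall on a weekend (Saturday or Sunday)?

16

February 8, 1943 is a Monday.
From February 8, 1943 to April 7, 1943 is 59 days inclusive.
59 = 7 × 8 + 3, so there are 8 full weeks plus 3 extra days.
Each full week contributes 2 weekend days (Sat, Sun): 8 × 2 = 16.
The 3 extra days are Mon, Tue, Wed — none qualify.
Total: 16 + 0 = 16.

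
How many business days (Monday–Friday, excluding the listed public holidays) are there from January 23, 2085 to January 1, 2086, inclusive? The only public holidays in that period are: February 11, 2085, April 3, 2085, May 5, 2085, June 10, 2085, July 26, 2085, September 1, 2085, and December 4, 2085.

243 business days

January 23, 2085 is a Tuesday.
From January 23, 2085 to January 1, 2086 is 344 days inclusive.
344 = 7 × 49 + 1, so there are 49 full weeks plus 1 extra day.
Each full week contributes 5 weekdays (Mon–Fri): 49 × 5 = 245.
The 1 extra day is Tue — 1 of them qualifies.
Total: 245 + 1 = 246.
Holidays: February 11, 2085 (Sun); April 3, 2085 (Tue); May 5, 2085 (Sat); June 10, 2085 (Sun); July 26, 2085 (Thu); September 1, 2085 (Sat); December 4, 2085 (Tue).
3 of the 7 holidays fall on weekdays; the rest are weekends and were already excluded.
Business days: 246 − 3 = 243.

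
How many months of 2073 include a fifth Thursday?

4

A month has five Thursdays exactly when Thursday falls within its first (length − 28) days.
Jan: 31 days, starts Sun → 5 of Sun, Mon, Tue
Feb: 28 days, starts Wed → 5 of (none)
Mar: 31 days, starts Wed → 5 of Wed, Thu, Fri ✓
Apr: 30 days, starts Sat → 5 of Sat, Sun
May: 31 days, starts Mon → 5 of Mon, Tue, Wed
Jun: 30 days, starts Thu → 5 of Thu, Fri ✓
Jul: 31 days, starts Sat → 5 of Sat, Sun, Mon
Aug: 31 days, starts Tue → 5 of Tue, Wed, Thu ✓
Sep: 30 days, starts Fri → 5 of Fri, Sat
Oct: 31 days, starts Sun → 5 of Sun, Mon, Tue
Nov: 30 days, starts Wed → 5 of Wed, Thu ✓
Dec: 31 days, starts Fri → 5 of Fri, Sat, Sun
Months with five Thursdays: Mar, Jun, Aug, Nov.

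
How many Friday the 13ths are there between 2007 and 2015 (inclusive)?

Friday-the-13ths by year:
2007: Apr, Jul
2008: Jun
2009: Feb, Mar, Nov
2010: Aug
2011: May
2012: Jan, Apr, Jul
2013: Sep, Dec
2014: Jun
2015: Feb, Mar, Nov

17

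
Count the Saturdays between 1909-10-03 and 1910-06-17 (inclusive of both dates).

1909-10-03 is a Sunday.
The range spans 258 days (inclusive of both endpoints).
258 = 7 × 36 + 6, so there are 36 full weeks plus 6 extra days.
Each full week contributes one Saturday: 36 so far.
The 6 extra days are Sun, Mon, Tue, Wed, Thu, Fri — none qualify.
Total: 36 + 0 = 36.

36 Saturdays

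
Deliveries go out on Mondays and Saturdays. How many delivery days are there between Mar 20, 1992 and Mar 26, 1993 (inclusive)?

Mar 20, 1992 is a Friday.
That's 372 days from start to end, counting both.
372 = 7 × 53 + 1, so there are 53 full weeks plus 1 extra day.
Each full week contributes 2 days from the set (Mon, Sat): 53 × 2 = 106.
The 1 extra day is Fri — none qualify.
Total: 106 + 0 = 106.

106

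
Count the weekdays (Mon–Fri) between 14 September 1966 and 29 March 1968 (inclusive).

14 September 1966 is a Wednesday.
The range spans 563 days (inclusive of both endpoints).
563 = 7 × 80 + 3, so there are 80 full weeks plus 3 extra days.
Each full week contributes 5 weekdays (Mon–Fri): 80 × 5 = 400.
The 3 extra days are Wed, Thu, Fri — 3 of them qualify.
Total: 400 + 3 = 403.

403 weekdays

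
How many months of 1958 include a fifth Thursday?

4

A month has five Thursdays exactly when Thursday falls within its first (length − 28) days.
Jan: 31 days, starts Wed → 5 of Wed, Thu, Fri ✓
Feb: 28 days, starts Sat → 5 of (none)
Mar: 31 days, starts Sat → 5 of Sat, Sun, Mon
Apr: 30 days, starts Tue → 5 of Tue, Wed
May: 31 days, starts Thu → 5 of Thu, Fri, Sat ✓
Jun: 30 days, starts Sun → 5 of Sun, Mon
Jul: 31 days, starts Tue → 5 of Tue, Wed, Thu ✓
Aug: 31 days, starts Fri → 5 of Fri, Sat, Sun
Sep: 30 days, starts Mon → 5 of Mon, Tue
Oct: 31 days, starts Wed → 5 of Wed, Thu, Fri ✓
Nov: 30 days, starts Sat → 5 of Sat, Sun
Dec: 31 days, starts Mon → 5 of Mon, Tue, Wed
Months with five Thursdays: Jan, May, Jul, Oct.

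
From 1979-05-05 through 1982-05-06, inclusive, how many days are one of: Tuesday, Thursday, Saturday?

471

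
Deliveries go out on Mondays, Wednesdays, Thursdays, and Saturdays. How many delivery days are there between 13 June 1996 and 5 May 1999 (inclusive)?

604

13 June 1996 is a Thursday.
That's 1057 days from start to end, counting both.
1057 = 7 × 151, so the span is exactly 151 full weeks.
Each full week contributes 4 days from the set (Mon, Wed, Thu, Sat): 151 × 4 = 604.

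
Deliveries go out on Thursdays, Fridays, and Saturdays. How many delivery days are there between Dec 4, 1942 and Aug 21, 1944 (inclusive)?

269

Dec 4, 1942 is a Friday.
From Dec 4, 1942 to Aug 21, 1944 is 627 days inclusive.
627 = 7 × 89 + 4, so there are 89 full weeks plus 4 extra days.
Each full week contributes 3 days from the set (Thu, Fri, Sat): 89 × 3 = 267.
The 4 extra days are Fri, Sat, Sun, Mon — 2 of them qualify.
Total: 267 + 2 = 269.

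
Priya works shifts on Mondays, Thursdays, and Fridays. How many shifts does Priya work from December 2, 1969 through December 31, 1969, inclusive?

12

December 2, 1969 is a Tuesday.
The range spans 30 days (inclusive of both endpoints).
30 = 7 × 4 + 2, so there are 4 full weeks plus 2 extra days.
Each full week contributes 3 days from the set (Mon, Thu, Fri): 4 × 3 = 12.
The 2 extra days are Tue, Wed — none qualify.
Total: 12 + 0 = 12.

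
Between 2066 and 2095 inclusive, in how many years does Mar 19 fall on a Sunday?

4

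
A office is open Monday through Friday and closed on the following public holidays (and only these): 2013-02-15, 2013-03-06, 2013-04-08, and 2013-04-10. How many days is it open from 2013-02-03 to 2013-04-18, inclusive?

50 working days

2013-02-03 is a Sunday.
From 2013-02-03 to 2013-04-18 is 75 days inclusive.
75 = 7 × 10 + 5, so there are 10 full weeks plus 5 extra days.
Each full week contributes 5 weekdays (Mon–Fri): 10 × 5 = 50.
The 5 extra days are Sun, Mon, Tue, Wed, Thu — 4 of them qualify.
Total: 50 + 4 = 54.
Holidays: 2013-02-15 (Fri); 2013-03-06 (Wed); 2013-04-08 (Mon); 2013-04-10 (Wed).
All 4 holidays fall on weekdays, so subtract 4.
Business days: 54 − 4 = 50.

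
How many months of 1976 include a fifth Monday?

A month has five Mondays exactly when Monday falls within its first (length − 28) days.
Jan: 31 days, starts Thu → 5 of Thu, Fri, Sat
Feb: 29 days, starts Sun → 5 of Sun
Mar: 31 days, starts Mon → 5 of Mon, Tue, Wed ✓
Apr: 30 days, starts Thu → 5 of Thu, Fri
May: 31 days, starts Sat → 5 of Sat, Sun, Mon ✓
Jun: 30 days, starts Tue → 5 of Tue, Wed
Jul: 31 days, starts Thu → 5 of Thu, Fri, Sat
Aug: 31 days, starts Sun → 5 of Sun, Mon, Tue ✓
Sep: 30 days, starts Wed → 5 of Wed, Thu
Oct: 31 days, starts Fri → 5 of Fri, Sat, Sun
Nov: 30 days, starts Mon → 5 of Mon, Tue ✓
Dec: 31 days, starts Wed → 5 of Wed, Thu, Fri
Months with five Mondays: Mar, May, Aug, Nov.

4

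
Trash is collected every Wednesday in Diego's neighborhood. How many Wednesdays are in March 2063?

4

2063-03-01 is a Thursday.
From 2063-03-01 to 2063-03-31 is 31 days inclusive.
31 = 7 × 4 + 3, so there are 4 full weeks plus 3 extra days.
Each full week contributes one Wednesday: 4 so far.
The 3 extra days are Thursday, Friday, Saturday — none qualify.
Total: 4 + 0 = 4.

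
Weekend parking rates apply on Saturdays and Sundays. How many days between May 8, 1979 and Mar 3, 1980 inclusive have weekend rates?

86

May 8, 1979 is a Tuesday.
From May 8, 1979 to Mar 3, 1980 is 301 days inclusive.
301 = 7 × 43, so the span is exactly 43 full weeks.
Each full week contributes 2 weekend days (Sat, Sun): 43 × 2 = 86.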